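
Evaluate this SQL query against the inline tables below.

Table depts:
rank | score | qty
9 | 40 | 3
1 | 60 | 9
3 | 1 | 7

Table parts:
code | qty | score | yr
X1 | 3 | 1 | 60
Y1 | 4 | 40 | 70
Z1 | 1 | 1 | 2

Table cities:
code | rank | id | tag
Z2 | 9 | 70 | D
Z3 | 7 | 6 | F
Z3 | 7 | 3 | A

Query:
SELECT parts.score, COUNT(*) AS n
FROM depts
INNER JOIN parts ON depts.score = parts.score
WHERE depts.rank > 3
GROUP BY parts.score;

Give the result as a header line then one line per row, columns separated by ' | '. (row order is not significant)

After JOIN parts (3 rows):
depts.rank | depts.score | depts.qty | parts.code | parts.qty | parts.score | parts.yr
9 | 40 | 3 | Y1 | 4 | 40 | 70
3 | 1 | 7 | X1 | 3 | 1 | 60
3 | 1 | 7 | Z1 | 1 | 1 | 2
After WHERE (1 rows):
depts.rank | depts.score | depts.qty | parts.code | parts.qty | parts.score | parts.yr
9 | 40 | 3 | Y1 | 4 | 40 | 70
After GROUP BY (1 rows):
parts.score | n
40 | 1

== RESULT ==
parts.score | n
40 | 1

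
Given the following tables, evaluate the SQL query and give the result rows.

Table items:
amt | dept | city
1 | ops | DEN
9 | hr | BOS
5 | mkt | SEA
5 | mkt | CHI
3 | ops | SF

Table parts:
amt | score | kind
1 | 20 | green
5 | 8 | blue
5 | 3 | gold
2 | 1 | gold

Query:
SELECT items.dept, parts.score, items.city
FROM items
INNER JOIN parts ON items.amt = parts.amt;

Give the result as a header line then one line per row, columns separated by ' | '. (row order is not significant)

After JOIN parts (5 rows):
items.amt | items.dept | items.city | parts.amt | parts.score | parts.kind
1 | ops | DEN | 1 | 20 | green
5 | mkt | SEA | 5 | 8 | blue
5 | mkt | SEA | 5 | 3 | gold
5 | mkt | CHI | 5 | 8 | blue
5 | mkt | CHI | 5 | 3 | gold
After SELECT (5 rows):
items.dept | parts.score | items.city
ops | 20 | DEN
mkt | 8 | SEA
mkt | 3 | SEA
mkt | 8 | CHI
mkt | 3 | CHI

== RESULT ==
items.dept | parts.score | items.city
ops | 20 | DEN
mkt | 8 | SEA
mkt | 3 | SEA
mkt | 8 | CHI
mkt | 3 | CHI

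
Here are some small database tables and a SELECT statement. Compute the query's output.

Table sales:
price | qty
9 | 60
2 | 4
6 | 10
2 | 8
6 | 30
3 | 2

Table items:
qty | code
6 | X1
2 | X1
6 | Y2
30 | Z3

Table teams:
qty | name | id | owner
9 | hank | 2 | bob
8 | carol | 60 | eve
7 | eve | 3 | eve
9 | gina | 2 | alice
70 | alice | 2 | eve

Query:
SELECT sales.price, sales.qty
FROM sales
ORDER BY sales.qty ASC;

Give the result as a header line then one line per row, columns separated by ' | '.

== RESULT ==
sales.price | sales.qty
3 | 2
2 | 4
2 | 8
6 | 10
6 | 30
9 | 60

Derivation:
After SELECT (6 rows):
sales.price | sales.qty
9 | 60
2 | 4
6 | 10
2 | 8
6 | 30
3 | 2
After ORDER BY (6 rows):
sales.price | sales.qty
3 | 2
2 | 4
2 | 8
6 | 10
6 | 30
9 | 60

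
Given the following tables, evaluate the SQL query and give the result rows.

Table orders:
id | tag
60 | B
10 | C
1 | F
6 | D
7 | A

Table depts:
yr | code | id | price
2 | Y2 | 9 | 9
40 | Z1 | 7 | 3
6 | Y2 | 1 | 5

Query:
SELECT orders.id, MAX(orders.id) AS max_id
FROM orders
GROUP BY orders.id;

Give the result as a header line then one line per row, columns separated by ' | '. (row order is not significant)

After GROUP BY (5 rows):
orders.id | max_id
60 | 60
10 | 10
1 | 1
6 | 6
7 | 7

== RESULT ==
orders.id | max_id
60 | 60
10 | 10
1 | 1
6 | 6
7 | 7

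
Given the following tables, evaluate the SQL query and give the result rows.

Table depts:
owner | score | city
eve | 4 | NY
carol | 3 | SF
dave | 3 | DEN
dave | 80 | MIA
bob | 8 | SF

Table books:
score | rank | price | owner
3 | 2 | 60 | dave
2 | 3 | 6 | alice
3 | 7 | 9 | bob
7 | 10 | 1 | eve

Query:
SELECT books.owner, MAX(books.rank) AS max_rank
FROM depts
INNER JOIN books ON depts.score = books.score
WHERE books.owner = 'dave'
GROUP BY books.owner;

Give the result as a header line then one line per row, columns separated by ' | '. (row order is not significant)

== RESULT ==
books.owner | max_rank
dave | 2

Derivation:
After JOIN books (4 rows):
depts.owner | depts.score | depts.city | books.score | books.rank | books.price | books.owner
carol | 3 | SF | 3 | 2 | 60 | dave
carol | 3 | SF | 3 | 7 | 9 | bob
dave | 3 | DEN | 3 | 2 | 60 | dave
dave | 3 | DEN | 3 | 7 | 9 | bob
After WHERE (2 rows):
depts.owner | depts.score | depts.city | books.score | books.rank | books.price | books.owner
carol | 3 | SF | 3 | 2 | 60 | dave
dave | 3 | DEN | 3 | 2 | 60 | dave
After GROUP BY (1 rows):
books.owner | max_rank
dave | 2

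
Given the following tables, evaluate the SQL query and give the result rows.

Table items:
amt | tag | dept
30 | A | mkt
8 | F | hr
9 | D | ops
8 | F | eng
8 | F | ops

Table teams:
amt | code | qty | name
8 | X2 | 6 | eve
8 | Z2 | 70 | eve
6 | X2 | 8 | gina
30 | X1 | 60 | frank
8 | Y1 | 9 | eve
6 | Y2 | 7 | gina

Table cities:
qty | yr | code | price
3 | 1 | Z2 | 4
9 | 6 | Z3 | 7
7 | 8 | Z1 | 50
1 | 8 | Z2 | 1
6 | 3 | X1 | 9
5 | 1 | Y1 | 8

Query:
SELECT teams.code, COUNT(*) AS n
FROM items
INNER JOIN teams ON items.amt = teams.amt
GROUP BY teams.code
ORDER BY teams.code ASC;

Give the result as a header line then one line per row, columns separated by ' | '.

== RESULT ==
teams.code | n
X1 | 1
X2 | 3
Y1 | 3
Z2 | 3

Derivation:
After JOIN teams (10 rows):
items.amt | items.tag | items.dept | teams.amt | teams.code | teams.qty | teams.name
30 | A | mkt | 30 | X1 | 60 | frank
8 | F | hr | 8 | X2 | 6 | eve
8 | F | hr | 8 | Z2 | 70 | eve
8 | F | hr | 8 | Y1 | 9 | eve
8 | F | eng | 8 | X2 | 6 | eve
8 | F | eng | 8 | Z2 | 70 | eve
8 | F | eng | 8 | Y1 | 9 | eve
8 | F | ops | 8 | X2 | 6 | eve
8 | F | ops | 8 | Z2 | 70 | eve
8 | F | ops | 8 | Y1 | 9 | eve
After GROUP BY (4 rows):
teams.code | n
X1 | 1
X2 | 3
Z2 | 3
Y1 | 3
After ORDER BY (4 rows):
teams.code | n
X1 | 1
X2 | 3
Y1 | 3
Z2 | 3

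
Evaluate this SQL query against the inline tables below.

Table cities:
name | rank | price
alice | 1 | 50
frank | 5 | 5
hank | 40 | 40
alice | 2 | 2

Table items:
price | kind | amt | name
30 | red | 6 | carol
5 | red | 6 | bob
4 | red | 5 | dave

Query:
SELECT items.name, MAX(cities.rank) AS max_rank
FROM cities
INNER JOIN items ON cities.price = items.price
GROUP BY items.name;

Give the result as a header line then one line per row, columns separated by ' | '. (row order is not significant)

After JOIN items (1 rows):
cities.name | cities.rank | cities.price | items.price | items.kind | items.amt | items.name
frank | 5 | 5 | 5 | red | 6 | bob
After GROUP BY (1 rows):
items.name | max_rank
bob | 5

== RESULT ==
items.name | max_rank
bob | 5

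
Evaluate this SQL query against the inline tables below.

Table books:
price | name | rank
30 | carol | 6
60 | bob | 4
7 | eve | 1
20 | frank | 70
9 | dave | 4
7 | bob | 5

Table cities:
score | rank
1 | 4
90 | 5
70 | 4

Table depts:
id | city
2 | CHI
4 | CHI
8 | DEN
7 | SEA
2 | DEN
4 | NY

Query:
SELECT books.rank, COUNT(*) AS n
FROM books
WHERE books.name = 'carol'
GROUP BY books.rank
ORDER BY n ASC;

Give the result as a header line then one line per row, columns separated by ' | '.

== RESULT ==
books.rank | n
6 | 1

Derivation:
After WHERE (1 rows):
books.price | books.name | books.rank
30 | carol | 6
After GROUP BY (1 rows):
books.rank | n
6 | 1
After ORDER BY (1 rows):
books.rank | n
6 | 1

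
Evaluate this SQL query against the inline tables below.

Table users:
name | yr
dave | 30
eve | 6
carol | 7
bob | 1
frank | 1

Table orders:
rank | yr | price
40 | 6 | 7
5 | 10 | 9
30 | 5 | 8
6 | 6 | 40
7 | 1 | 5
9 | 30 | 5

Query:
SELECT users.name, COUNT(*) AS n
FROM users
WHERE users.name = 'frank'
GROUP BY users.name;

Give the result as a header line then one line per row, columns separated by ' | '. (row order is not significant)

After WHERE (1 rows):
users.name | users.yr
frank | 1
After GROUP BY (1 rows):
users.name | n
frank | 1

== RESULT ==
users.name | n
frank | 1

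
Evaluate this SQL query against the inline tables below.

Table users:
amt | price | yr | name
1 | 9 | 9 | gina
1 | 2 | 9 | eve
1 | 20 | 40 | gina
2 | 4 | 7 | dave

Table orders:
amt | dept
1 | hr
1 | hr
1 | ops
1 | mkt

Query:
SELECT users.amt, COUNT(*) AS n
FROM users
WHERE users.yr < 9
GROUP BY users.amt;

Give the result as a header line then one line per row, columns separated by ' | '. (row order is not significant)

After WHERE (1 rows):
users.amt | users.price | users.yr | users.name
2 | 4 | 7 | dave
After GROUP BY (1 rows):
users.amt | n
2 | 1

== RESULT ==
users.amt | n
2 | 1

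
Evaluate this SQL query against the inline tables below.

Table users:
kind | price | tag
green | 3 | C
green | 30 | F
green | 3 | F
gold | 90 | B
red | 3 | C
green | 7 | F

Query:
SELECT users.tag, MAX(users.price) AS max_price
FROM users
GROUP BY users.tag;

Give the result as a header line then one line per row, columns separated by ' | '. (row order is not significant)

== RESULT ==
users.tag | max_price
C | 3
F | 30
B | 90

Derivation:
After GROUP BY (3 rows):
users.tag | max_price
C | 3
F | 30
B | 90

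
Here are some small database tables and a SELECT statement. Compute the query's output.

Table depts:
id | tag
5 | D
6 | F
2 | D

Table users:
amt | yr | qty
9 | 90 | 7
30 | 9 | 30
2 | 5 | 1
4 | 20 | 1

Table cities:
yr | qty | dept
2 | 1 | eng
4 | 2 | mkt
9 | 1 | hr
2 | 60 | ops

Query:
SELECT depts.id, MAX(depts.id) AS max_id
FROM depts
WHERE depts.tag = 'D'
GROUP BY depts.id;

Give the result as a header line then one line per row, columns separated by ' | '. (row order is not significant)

After WHERE (2 rows):
depts.id | depts.tag
5 | D
2 | D
After GROUP BY (2 rows):
depts.id | max_id
5 | 5
2 | 2

== RESULT ==
depts.id | max_id
5 | 5
2 | 2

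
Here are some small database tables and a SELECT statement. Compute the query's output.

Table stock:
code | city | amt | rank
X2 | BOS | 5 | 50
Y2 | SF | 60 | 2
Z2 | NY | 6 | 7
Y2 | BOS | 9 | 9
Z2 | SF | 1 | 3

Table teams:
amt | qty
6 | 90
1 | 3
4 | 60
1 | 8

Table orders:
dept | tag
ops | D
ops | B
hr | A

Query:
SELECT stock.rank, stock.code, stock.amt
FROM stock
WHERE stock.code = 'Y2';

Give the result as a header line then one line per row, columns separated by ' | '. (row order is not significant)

== RESULT ==
stock.rank | stock.code | stock.amt
2 | Y2 | 60
9 | Y2 | 9

Derivation:
After WHERE (2 rows):
stock.code | stock.city | stock.amt | stock.rank
Y2 | SF | 60 | 2
Y2 | BOS | 9 | 9
After SELECT (2 rows):
stock.rank | stock.code | stock.amt
2 | Y2 | 60
9 | Y2 | 9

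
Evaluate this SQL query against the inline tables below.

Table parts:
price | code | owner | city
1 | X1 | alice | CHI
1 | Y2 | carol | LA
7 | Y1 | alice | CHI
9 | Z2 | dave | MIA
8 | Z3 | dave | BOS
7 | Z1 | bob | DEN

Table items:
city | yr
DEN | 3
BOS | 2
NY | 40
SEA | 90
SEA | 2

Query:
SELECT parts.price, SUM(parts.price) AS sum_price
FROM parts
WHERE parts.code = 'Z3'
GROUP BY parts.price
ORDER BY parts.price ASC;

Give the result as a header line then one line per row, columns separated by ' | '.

After WHERE (1 rows):
parts.price | parts.code | parts.owner | parts.city
8 | Z3 | dave | BOS
After GROUP BY (1 rows):
parts.price | sum_price
8 | 8
After ORDER BY (1 rows):
parts.price | sum_price
8 | 8

== RESULT ==
parts.price | sum_price
8 | 8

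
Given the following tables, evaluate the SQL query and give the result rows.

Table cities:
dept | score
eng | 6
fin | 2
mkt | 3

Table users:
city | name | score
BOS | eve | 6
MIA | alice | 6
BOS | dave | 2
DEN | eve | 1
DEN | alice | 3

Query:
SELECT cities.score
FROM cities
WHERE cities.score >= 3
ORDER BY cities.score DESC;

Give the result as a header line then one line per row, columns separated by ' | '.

== RESULT ==
cities.score
6
3

Derivation:
After WHERE (2 rows):
cities.dept | cities.score
eng | 6
mkt | 3
After SELECT (2 rows):
cities.score
6
3
After ORDER BY (2 rows):
cities.score
6
3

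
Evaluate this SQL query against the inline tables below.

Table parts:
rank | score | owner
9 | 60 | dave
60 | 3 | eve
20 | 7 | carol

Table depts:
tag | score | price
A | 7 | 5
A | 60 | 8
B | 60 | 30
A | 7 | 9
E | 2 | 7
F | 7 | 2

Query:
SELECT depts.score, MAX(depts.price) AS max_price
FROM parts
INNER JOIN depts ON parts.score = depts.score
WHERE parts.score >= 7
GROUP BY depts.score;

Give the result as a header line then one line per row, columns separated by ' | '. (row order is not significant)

After JOIN depts (5 rows):
parts.rank | parts.score | parts.owner | depts.tag | depts.score | depts.price
9 | 60 | dave | A | 60 | 8
9 | 60 | dave | B | 60 | 30
20 | 7 | carol | A | 7 | 5
20 | 7 | carol | A | 7 | 9
20 | 7 | carol | F | 7 | 2
After WHERE (5 rows):
parts.rank | parts.score | parts.owner | depts.tag | depts.score | depts.price
9 | 60 | dave | A | 60 | 8
9 | 60 | dave | B | 60 | 30
20 | 7 | carol | A | 7 | 5
20 | 7 | carol | A | 7 | 9
20 | 7 | carol | F | 7 | 2
After GROUP BY (2 rows):
depts.score | max_price
60 | 30
7 | 9

== RESULT ==
depts.score | max_price
60 | 30
7 | 9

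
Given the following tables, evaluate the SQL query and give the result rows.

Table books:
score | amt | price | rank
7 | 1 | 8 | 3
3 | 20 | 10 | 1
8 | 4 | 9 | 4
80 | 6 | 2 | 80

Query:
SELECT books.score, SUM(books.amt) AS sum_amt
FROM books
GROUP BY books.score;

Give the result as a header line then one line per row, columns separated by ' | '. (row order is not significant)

== RESULT ==
books.score | sum_amt
7 | 1
3 | 20
8 | 4
80 | 6

Derivation:
After GROUP BY (4 rows):
books.score | sum_amt
7 | 1
3 | 20
8 | 4
80 | 6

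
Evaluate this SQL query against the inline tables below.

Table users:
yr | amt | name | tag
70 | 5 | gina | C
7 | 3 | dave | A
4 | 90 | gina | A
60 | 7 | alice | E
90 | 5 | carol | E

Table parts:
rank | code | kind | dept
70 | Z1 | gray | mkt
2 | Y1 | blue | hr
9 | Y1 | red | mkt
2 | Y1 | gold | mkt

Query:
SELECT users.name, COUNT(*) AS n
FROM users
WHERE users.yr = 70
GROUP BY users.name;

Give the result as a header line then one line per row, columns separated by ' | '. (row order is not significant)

== RESULT ==
users.name | n
gina | 1

Derivation:
After WHERE (1 rows):
users.yr | users.amt | users.name | users.tag
70 | 5 | gina | C
After GROUP BY (1 rows):
users.name | n
gina | 1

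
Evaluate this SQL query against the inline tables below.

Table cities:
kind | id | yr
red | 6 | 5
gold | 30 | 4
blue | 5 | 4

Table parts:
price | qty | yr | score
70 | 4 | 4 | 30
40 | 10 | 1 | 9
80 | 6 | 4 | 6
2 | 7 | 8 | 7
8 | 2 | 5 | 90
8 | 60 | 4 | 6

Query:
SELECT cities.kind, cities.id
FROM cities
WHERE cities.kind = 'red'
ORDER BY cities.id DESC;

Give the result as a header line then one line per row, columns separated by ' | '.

== RESULT ==
cities.kind | cities.id
red | 6

Derivation:
After WHERE (1 rows):
cities.kind | cities.id | cities.yr
red | 6 | 5
After SELECT (1 rows):
cities.kind | cities.id
red | 6
After ORDER BY (1 rows):
cities.kind | cities.id
red | 6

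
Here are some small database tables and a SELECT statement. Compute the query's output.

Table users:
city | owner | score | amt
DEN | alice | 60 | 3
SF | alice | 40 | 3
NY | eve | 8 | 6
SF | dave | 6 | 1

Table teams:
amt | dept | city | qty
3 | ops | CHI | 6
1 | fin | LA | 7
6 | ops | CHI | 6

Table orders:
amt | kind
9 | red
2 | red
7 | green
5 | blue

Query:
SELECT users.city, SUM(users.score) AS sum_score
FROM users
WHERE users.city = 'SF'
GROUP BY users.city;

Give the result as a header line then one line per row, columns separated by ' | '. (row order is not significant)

== RESULT ==
users.city | sum_score
SF | 46

Derivation:
After WHERE (2 rows):
users.city | users.owner | users.score | users.amt
SF | alice | 40 | 3
SF | dave | 6 | 1
After GROUP BY (1 rows):
users.city | sum_score
SF | 46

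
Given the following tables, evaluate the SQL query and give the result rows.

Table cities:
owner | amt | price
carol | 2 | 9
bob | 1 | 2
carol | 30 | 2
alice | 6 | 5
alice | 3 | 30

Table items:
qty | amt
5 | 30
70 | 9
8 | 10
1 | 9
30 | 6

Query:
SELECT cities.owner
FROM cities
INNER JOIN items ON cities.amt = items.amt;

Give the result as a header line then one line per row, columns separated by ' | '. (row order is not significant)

After JOIN items (2 rows):
cities.owner | cities.amt | cities.price | items.qty | items.amt
carol | 30 | 2 | 5 | 30
alice | 6 | 5 | 30 | 6
After SELECT (2 rows):
cities.owner
carol
alice

== RESULT ==
cities.owner
carol
alice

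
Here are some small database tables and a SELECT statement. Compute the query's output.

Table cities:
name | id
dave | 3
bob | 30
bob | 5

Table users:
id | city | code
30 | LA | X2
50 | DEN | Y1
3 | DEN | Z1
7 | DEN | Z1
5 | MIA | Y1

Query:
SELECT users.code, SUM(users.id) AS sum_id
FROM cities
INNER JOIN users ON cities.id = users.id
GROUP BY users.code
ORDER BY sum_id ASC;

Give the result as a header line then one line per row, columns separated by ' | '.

After JOIN users (3 rows):
cities.name | cities.id | users.id | users.city | users.code
dave | 3 | 3 | DEN | Z1
bob | 30 | 30 | LA | X2
bob | 5 | 5 | MIA | Y1
After GROUP BY (3 rows):
users.code | sum_id
Z1 | 3
X2 | 30
Y1 | 5
After ORDER BY (3 rows):
users.code | sum_id
Z1 | 3
Y1 | 5
X2 | 30

== RESULT ==
users.code | sum_id
Z1 | 3
Y1 | 5
X2 | 30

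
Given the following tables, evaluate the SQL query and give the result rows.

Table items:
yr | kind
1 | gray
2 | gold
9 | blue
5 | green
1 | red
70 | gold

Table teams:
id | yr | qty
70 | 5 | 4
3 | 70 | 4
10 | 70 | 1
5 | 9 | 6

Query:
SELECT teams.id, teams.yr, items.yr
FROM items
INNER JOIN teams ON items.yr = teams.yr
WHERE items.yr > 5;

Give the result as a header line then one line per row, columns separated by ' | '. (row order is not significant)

After JOIN teams (4 rows):
items.yr | items.kind | teams.id | teams.yr | teams.qty
9 | blue | 5 | 9 | 6
5 | green | 70 | 5 | 4
70 | gold | 3 | 70 | 4
70 | gold | 10 | 70 | 1
After WHERE (3 rows):
items.yr | items.kind | teams.id | teams.yr | teams.qty
9 | blue | 5 | 9 | 6
70 | gold | 3 | 70 | 4
70 | gold | 10 | 70 | 1
After SELECT (3 rows):
teams.id | teams.yr | items.yr
5 | 9 | 9
3 | 70 | 70
10 | 70 | 70

== RESULT ==
teams.id | teams.yr | items.yr
5 | 9 | 9
3 | 70 | 70
10 | 70 | 70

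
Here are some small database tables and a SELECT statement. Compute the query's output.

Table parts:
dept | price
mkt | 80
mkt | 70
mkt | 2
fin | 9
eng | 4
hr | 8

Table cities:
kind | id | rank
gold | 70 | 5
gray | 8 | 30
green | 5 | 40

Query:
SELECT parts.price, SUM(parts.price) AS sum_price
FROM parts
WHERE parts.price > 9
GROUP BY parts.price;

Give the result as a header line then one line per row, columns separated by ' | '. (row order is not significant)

After WHERE (2 rows):
parts.dept | parts.price
mkt | 80
mkt | 70
After GROUP BY (2 rows):
parts.price | sum_price
80 | 80
70 | 70

== RESULT ==
parts.price | sum_price
80 | 80
70 | 70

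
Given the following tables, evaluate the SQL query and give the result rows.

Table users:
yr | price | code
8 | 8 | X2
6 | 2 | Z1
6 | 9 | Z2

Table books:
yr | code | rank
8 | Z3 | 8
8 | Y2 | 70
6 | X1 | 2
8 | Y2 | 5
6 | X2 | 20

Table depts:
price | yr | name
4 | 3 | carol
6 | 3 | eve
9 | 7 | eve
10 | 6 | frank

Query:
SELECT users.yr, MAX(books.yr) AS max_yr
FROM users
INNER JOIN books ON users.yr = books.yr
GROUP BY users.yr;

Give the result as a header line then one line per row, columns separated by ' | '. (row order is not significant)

After JOIN books (7 rows):
users.yr | users.price | users.code | books.yr | books.code | books.rank
8 | 8 | X2 | 8 | Z3 | 8
8 | 8 | X2 | 8 | Y2 | 70
8 | 8 | X2 | 8 | Y2 | 5
6 | 2 | Z1 | 6 | X1 | 2
6 | 2 | Z1 | 6 | X2 | 20
6 | 9 | Z2 | 6 | X1 | 2
6 | 9 | Z2 | 6 | X2 | 20
After GROUP BY (2 rows):
users.yr | max_yr
8 | 8
6 | 6

== RESULT ==
users.yr | max_yr
8 | 8
6 | 6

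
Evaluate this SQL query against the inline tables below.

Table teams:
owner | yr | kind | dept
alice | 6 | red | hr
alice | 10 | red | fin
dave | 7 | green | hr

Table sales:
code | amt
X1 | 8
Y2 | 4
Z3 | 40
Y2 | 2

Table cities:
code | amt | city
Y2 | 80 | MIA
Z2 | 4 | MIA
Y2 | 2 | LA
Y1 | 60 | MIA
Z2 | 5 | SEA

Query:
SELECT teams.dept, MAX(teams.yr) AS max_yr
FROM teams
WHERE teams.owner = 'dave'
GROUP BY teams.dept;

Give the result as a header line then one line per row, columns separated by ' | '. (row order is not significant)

== RESULT ==
teams.dept | max_yr
hr | 7

Derivation:
After WHERE (1 rows):
teams.owner | teams.yr | teams.kind | teams.dept
dave | 7 | green | hr
After GROUP BY (1 rows):
teams.dept | max_yr
hr | 7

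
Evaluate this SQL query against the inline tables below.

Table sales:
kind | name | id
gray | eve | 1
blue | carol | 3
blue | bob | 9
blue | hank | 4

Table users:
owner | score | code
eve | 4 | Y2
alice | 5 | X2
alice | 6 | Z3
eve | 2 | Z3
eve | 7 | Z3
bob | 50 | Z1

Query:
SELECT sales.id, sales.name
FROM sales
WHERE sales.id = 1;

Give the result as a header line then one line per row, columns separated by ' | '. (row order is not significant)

== RESULT ==
sales.id | sales.name
1 | eve

Derivation:
After WHERE (1 rows):
sales.kind | sales.name | sales.id
gray | eve | 1
After SELECT (1 rows):
sales.id | sales.name
1 | eve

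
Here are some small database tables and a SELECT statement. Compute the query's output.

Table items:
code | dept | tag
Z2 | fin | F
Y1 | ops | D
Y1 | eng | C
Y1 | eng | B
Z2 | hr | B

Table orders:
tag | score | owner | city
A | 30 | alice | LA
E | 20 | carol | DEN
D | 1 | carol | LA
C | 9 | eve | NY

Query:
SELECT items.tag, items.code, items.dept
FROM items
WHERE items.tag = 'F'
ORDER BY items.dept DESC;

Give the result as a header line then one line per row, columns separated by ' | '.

After WHERE (1 rows):
items.code | items.dept | items.tag
Z2 | fin | F
After SELECT (1 rows):
items.tag | items.code | items.dept
F | Z2 | fin
After ORDER BY (1 rows):
items.tag | items.code | items.dept
F | Z2 | fin

== RESULT ==
items.tag | items.code | items.dept
F | Z2 | fin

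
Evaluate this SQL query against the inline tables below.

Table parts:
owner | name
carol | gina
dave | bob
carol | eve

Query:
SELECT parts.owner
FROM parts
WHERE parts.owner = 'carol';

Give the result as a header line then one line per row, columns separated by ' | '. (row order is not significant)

After WHERE (2 rows):
parts.owner | parts.name
carol | gina
carol | eve
After SELECT (2 rows):
parts.owner
carol
carol

== RESULT ==
parts.owner
carol
carol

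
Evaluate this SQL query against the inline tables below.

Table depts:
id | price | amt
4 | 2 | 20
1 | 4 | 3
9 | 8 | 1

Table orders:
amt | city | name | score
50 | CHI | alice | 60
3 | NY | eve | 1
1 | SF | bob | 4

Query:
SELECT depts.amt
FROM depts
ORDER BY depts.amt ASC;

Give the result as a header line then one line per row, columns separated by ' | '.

== RESULT ==
depts.amt
1
3
20

Derivation:
After SELECT (3 rows):
depts.amt
20
3
1
After ORDER BY (3 rows):
depts.amt
1
3
20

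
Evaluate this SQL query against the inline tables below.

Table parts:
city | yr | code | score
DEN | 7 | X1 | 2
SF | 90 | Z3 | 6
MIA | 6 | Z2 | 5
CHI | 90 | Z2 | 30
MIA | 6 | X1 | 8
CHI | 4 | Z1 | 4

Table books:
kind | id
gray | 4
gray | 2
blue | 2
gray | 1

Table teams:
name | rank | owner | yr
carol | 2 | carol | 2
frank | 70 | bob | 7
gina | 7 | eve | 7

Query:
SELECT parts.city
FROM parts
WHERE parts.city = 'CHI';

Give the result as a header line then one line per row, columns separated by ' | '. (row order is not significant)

== RESULT ==
parts.city
CHI
CHI

Derivation:
After WHERE (2 rows):
parts.city | parts.yr | parts.code | parts.score
CHI | 90 | Z2 | 30
CHI | 4 | Z1 | 4
After SELECT (2 rows):
parts.city
CHI
CHI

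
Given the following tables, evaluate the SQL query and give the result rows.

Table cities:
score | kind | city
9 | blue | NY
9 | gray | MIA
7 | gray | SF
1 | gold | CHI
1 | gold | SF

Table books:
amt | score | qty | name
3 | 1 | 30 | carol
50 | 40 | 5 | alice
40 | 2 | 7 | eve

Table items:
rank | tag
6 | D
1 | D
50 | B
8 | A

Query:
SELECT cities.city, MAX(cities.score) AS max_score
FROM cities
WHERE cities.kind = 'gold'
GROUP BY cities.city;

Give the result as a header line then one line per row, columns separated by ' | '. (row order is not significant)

After WHERE (2 rows):
cities.score | cities.kind | cities.city
1 | gold | CHI
1 | gold | SF
After GROUP BY (2 rows):
cities.city | max_score
CHI | 1
SF | 1

== RESULT ==
cities.city | max_score
CHI | 1
SF | 1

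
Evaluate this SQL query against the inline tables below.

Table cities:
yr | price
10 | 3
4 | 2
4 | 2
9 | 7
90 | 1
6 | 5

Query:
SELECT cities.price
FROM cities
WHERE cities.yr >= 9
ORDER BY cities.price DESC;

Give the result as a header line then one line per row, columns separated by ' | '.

== RESULT ==
cities.price
7
3
1

Derivation:
After WHERE (3 rows):
cities.yr | cities.price
10 | 3
9 | 7
90 | 1
After SELECT (3 rows):
cities.price
3
7
1
After ORDER BY (3 rows):
cities.price
7
3
1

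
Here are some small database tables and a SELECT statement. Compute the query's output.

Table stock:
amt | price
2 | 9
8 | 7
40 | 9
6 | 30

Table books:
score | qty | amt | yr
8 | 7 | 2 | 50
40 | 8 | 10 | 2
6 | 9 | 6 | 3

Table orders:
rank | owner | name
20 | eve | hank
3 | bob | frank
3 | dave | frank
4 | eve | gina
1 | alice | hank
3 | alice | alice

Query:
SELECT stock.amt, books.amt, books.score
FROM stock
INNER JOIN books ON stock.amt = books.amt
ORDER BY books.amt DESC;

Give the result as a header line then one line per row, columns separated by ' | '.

== RESULT ==
stock.amt | books.amt | books.score
6 | 6 | 6
2 | 2 | 8

Derivation:
After JOIN books (2 rows):
stock.amt | stock.price | books.score | books.qty | books.amt | books.yr
2 | 9 | 8 | 7 | 2 | 50
6 | 30 | 6 | 9 | 6 | 3
After SELECT (2 rows):
stock.amt | books.amt | books.score
2 | 2 | 8
6 | 6 | 6
After ORDER BY (2 rows):
stock.amt | books.amt | books.score
6 | 6 | 6
2 | 2 | 8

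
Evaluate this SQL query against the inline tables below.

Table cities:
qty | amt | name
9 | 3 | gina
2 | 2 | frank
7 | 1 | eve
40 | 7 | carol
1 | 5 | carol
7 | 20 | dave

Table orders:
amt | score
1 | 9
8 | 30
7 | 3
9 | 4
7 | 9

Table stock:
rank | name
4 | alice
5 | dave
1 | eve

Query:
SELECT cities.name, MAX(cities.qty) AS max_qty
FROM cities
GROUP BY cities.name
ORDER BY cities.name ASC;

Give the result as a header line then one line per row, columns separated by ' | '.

== RESULT ==
cities.name | max_qty
carol | 40
dave | 7
eve | 7
frank | 2
gina | 9

Derivation:
After GROUP BY (5 rows):
cities.name | max_qty
gina | 9
frank | 2
eve | 7
carol | 40
dave | 7
After ORDER BY (5 rows):
cities.name | max_qty
carol | 40
dave | 7
eve | 7
frank | 2
gina | 9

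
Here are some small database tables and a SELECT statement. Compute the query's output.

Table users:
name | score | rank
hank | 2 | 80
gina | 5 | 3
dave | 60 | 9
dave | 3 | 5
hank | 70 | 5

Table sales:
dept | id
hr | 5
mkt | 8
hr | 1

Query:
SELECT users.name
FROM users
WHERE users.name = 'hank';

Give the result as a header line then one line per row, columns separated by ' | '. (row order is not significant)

After WHERE (2 rows):
users.name | users.score | users.rank
hank | 2 | 80
hank | 70 | 5
After SELECT (2 rows):
users.name
hank
hank

== RESULT ==
users.name
hank
hank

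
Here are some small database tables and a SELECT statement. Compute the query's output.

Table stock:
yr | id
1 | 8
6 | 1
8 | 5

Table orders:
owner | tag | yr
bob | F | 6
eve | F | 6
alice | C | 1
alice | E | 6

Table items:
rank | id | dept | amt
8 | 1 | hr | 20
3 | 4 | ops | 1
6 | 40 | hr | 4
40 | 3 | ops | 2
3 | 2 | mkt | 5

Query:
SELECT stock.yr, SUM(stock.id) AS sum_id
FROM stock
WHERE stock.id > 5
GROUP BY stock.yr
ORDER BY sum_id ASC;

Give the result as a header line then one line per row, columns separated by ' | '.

== RESULT ==
stock.yr | sum_id
1 | 8

Derivation:
After WHERE (1 rows):
stock.yr | stock.id
1 | 8
After GROUP BY (1 rows):
stock.yr | sum_id
1 | 8
After ORDER BY (1 rows):
stock.yr | sum_id
1 | 8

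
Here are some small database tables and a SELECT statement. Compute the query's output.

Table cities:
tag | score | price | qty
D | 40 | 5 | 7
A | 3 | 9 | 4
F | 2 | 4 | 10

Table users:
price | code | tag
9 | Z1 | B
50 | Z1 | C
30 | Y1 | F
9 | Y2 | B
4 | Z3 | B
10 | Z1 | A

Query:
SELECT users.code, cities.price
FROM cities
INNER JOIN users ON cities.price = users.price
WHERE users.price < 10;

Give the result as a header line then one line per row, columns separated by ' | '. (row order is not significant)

After JOIN users (3 rows):
cities.tag | cities.score | cities.price | cities.qty | users.price | users.code | users.tag
A | 3 | 9 | 4 | 9 | Z1 | B
A | 3 | 9 | 4 | 9 | Y2 | B
F | 2 | 4 | 10 | 4 | Z3 | B
After WHERE (3 rows):
cities.tag | cities.score | cities.price | cities.qty | users.price | users.code | users.tag
A | 3 | 9 | 4 | 9 | Z1 | B
A | 3 | 9 | 4 | 9 | Y2 | B
F | 2 | 4 | 10 | 4 | Z3 | B
After SELECT (3 rows):
users.code | cities.price
Z1 | 9
Y2 | 9
Z3 | 4

== RESULT ==
users.code | cities.price
Z1 | 9
Y2 | 9
Z3 | 4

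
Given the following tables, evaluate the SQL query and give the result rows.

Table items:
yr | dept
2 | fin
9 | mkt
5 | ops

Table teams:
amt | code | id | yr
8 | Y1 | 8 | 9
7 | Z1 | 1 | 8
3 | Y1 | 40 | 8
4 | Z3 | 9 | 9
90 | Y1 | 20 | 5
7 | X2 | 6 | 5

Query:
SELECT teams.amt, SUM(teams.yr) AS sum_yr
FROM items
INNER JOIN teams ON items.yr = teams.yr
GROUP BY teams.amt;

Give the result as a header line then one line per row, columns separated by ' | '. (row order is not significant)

After JOIN teams (4 rows):
items.yr | items.dept | teams.amt | teams.code | teams.id | teams.yr
9 | mkt | 8 | Y1 | 8 | 9
9 | mkt | 4 | Z3 | 9 | 9
5 | ops | 90 | Y1 | 20 | 5
5 | ops | 7 | X2 | 6 | 5
After GROUP BY (4 rows):
teams.amt | sum_yr
8 | 9
4 | 9
90 | 5
7 | 5

== RESULT ==
teams.amt | sum_yr
8 | 9
4 | 9
90 | 5
7 | 5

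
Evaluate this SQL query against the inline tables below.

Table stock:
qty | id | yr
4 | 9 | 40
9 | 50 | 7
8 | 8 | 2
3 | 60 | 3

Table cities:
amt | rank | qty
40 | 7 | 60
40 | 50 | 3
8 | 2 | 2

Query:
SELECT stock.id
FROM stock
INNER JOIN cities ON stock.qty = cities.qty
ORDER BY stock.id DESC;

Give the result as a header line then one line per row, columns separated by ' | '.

After JOIN cities (1 rows):
stock.qty | stock.id | stock.yr | cities.amt | cities.rank | cities.qty
3 | 60 | 3 | 40 | 50 | 3
After SELECT (1 rows):
stock.id
60
After ORDER BY (1 rows):
stock.id
60

== RESULT ==
stock.id
60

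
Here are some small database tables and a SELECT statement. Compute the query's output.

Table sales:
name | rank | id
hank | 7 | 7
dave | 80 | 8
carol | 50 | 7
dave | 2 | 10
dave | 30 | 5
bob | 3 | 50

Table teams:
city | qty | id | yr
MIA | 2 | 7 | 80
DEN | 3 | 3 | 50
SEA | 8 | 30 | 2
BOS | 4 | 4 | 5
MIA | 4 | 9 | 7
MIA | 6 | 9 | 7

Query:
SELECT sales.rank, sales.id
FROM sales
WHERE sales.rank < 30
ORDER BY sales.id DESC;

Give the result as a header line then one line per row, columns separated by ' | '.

After WHERE (3 rows):
sales.name | sales.rank | sales.id
hank | 7 | 7
dave | 2 | 10
bob | 3 | 50
After SELECT (3 rows):
sales.rank | sales.id
7 | 7
2 | 10
3 | 50
After ORDER BY (3 rows):
sales.rank | sales.id
3 | 50
2 | 10
7 | 7

== RESULT ==
sales.rank | sales.id
3 | 50
2 | 10
7 | 7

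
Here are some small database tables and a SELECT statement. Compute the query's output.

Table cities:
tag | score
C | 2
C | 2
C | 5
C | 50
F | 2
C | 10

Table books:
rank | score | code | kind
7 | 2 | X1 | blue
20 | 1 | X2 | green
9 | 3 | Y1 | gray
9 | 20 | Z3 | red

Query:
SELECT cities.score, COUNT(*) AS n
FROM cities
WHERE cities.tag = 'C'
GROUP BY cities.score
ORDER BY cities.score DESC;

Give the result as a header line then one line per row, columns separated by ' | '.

After WHERE (5 rows):
cities.tag | cities.score
C | 2
C | 2
C | 5
C | 50
C | 10
After GROUP BY (4 rows):
cities.score | n
2 | 2
5 | 1
50 | 1
10 | 1
After ORDER BY (4 rows):
cities.score | n
50 | 1
10 | 1
5 | 1
2 | 2

== RESULT ==
cities.score | n
50 | 1
10 | 1
5 | 1
2 | 2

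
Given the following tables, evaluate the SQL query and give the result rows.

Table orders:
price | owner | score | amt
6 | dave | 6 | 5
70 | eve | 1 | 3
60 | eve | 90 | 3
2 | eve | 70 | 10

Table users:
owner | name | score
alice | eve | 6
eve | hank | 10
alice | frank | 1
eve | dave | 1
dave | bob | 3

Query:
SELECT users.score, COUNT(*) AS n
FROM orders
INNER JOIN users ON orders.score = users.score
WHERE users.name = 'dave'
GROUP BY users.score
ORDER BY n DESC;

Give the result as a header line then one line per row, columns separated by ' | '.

== RESULT ==
users.score | n
1 | 1

Derivation:
After JOIN users (3 rows):
orders.price | orders.owner | orders.score | orders.amt | users.owner | users.name | users.score
6 | dave | 6 | 5 | alice | eve | 6
70 | eve | 1 | 3 | alice | frank | 1
70 | eve | 1 | 3 | eve | dave | 1
After WHERE (1 rows):
orders.price | orders.owner | orders.score | orders.amt | users.owner | users.name | users.score
70 | eve | 1 | 3 | eve | dave | 1
After GROUP BY (1 rows):
users.score | n
1 | 1
After ORDER BY (1 rows):
users.score | n
1 | 1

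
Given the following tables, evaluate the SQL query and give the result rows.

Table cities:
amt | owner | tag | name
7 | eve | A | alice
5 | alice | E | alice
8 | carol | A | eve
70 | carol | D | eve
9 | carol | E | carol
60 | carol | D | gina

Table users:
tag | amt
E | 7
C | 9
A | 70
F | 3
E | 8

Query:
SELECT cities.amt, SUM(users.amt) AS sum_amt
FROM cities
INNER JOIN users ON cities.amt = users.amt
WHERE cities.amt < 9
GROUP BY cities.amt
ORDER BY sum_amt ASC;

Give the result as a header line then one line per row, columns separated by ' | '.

== RESULT ==
cities.amt | sum_amt
7 | 7
8 | 8

Derivation:
After JOIN users (4 rows):
cities.amt | cities.owner | cities.tag | cities.name | users.tag | users.amt
7 | eve | A | alice | E | 7
8 | carol | A | eve | E | 8
70 | carol | D | eve | A | 70
9 | carol | E | carol | C | 9
After WHERE (2 rows):
cities.amt | cities.owner | cities.tag | cities.name | users.tag | users.amt
7 | eve | A | alice | E | 7
8 | carol | A | eve | E | 8
After GROUP BY (2 rows):
cities.amt | sum_amt
7 | 7
8 | 8
After ORDER BY (2 rows):
cities.amt | sum_amt
7 | 7
8 | 8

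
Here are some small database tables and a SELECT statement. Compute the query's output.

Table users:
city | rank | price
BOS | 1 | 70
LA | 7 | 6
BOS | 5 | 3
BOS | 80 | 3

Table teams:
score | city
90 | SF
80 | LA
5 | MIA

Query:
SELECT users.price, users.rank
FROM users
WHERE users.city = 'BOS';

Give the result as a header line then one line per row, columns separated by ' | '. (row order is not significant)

After WHERE (3 rows):
users.city | users.rank | users.price
BOS | 1 | 70
BOS | 5 | 3
BOS | 80 | 3
After SELECT (3 rows):
users.price | users.rank
70 | 1
3 | 5
3 | 80

== RESULT ==
users.price | users.rank
70 | 1
3 | 5
3 | 80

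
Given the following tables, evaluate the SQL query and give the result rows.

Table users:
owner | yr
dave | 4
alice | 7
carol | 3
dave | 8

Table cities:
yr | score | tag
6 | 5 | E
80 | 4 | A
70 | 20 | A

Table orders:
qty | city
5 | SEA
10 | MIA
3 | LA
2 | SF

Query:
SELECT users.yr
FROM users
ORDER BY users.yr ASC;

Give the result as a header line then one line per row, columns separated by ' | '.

== RESULT ==
users.yr
3
4
7
8

Derivation:
After SELECT (4 rows):
users.yr
4
7
3
8
After ORDER BY (4 rows):
users.yr
3
4
7
8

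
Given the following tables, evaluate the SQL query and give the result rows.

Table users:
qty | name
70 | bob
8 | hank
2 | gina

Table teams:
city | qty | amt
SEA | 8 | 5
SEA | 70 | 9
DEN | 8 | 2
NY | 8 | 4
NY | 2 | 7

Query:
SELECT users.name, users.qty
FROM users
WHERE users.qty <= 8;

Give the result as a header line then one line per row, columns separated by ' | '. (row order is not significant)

== RESULT ==
users.name | users.qty
hank | 8
gina | 2

Derivation:
After WHERE (2 rows):
users.qty | users.name
8 | hank
2 | gina
After SELECT (2 rows):
users.name | users.qty
hank | 8
gina | 2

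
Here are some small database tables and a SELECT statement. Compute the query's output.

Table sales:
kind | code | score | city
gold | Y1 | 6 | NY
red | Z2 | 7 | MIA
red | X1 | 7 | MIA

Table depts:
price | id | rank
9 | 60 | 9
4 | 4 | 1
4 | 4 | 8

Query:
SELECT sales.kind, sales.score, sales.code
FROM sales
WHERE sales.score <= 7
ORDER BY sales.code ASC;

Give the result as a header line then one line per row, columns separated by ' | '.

== RESULT ==
sales.kind | sales.score | sales.code
red | 7 | X1
gold | 6 | Y1
red | 7 | Z2

Derivation:
After WHERE (3 rows):
sales.kind | sales.code | sales.score | sales.city
gold | Y1 | 6 | NY
red | Z2 | 7 | MIA
red | X1 | 7 | MIA
After SELECT (3 rows):
sales.kind | sales.score | sales.code
gold | 6 | Y1
red | 7 | Z2
red | 7 | X1
After ORDER BY (3 rows):
sales.kind | sales.score | sales.code
red | 7 | X1
gold | 6 | Y1
red | 7 | Z2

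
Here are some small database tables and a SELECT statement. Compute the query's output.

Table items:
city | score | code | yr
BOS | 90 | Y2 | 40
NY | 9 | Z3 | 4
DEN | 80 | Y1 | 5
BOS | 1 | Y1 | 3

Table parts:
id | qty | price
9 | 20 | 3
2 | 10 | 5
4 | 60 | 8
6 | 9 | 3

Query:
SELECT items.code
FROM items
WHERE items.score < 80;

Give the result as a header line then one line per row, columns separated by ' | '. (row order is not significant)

After WHERE (2 rows):
items.city | items.score | items.code | items.yr
NY | 9 | Z3 | 4
BOS | 1 | Y1 | 3
After SELECT (2 rows):
items.code
Z3
Y1

== RESULT ==
items.code
Z3
Y1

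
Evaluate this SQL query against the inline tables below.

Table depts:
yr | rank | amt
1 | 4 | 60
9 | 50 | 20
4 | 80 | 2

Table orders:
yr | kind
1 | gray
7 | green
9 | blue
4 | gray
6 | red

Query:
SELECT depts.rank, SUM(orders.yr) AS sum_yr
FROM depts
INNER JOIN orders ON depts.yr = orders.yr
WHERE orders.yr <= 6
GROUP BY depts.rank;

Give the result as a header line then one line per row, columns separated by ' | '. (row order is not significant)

After JOIN orders (3 rows):
depts.yr | depts.rank | depts.amt | orders.yr | orders.kind
1 | 4 | 60 | 1 | gray
9 | 50 | 20 | 9 | blue
4 | 80 | 2 | 4 | gray
After WHERE (2 rows):
depts.yr | depts.rank | depts.amt | orders.yr | orders.kind
1 | 4 | 60 | 1 | gray
4 | 80 | 2 | 4 | gray
After GROUP BY (2 rows):
depts.rank | sum_yr
4 | 1
80 | 4

== RESULT ==
depts.rank | sum_yr
4 | 1
80 | 4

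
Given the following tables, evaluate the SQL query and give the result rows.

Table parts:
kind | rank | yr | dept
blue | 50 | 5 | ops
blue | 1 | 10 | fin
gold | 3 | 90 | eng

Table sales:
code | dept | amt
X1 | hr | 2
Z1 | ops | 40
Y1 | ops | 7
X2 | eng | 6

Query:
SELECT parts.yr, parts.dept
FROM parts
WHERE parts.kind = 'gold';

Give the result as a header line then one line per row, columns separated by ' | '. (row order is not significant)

After WHERE (1 rows):
parts.kind | parts.rank | parts.yr | parts.dept
gold | 3 | 90 | eng
After SELECT (1 rows):
parts.yr | parts.dept
90 | eng

== RESULT ==
parts.yr | parts.dept
90 | eng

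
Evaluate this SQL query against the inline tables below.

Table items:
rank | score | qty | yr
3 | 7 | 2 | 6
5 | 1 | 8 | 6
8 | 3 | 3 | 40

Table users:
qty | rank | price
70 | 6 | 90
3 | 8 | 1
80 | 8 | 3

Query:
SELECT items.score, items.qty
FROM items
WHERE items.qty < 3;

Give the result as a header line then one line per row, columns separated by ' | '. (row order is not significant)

After WHERE (1 rows):
items.rank | items.score | items.qty | items.yr
3 | 7 | 2 | 6
After SELECT (1 rows):
items.score | items.qty
7 | 2

== RESULT ==
items.score | items.qty
7 | 2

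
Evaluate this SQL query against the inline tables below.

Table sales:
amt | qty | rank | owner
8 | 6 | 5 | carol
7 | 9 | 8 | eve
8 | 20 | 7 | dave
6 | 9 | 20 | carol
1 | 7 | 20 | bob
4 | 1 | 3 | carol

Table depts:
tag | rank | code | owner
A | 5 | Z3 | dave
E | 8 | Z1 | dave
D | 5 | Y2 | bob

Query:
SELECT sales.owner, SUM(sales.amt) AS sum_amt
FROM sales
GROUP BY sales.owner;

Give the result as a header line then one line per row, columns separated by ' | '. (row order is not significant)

== RESULT ==
sales.owner | sum_amt
carol | 18
eve | 7
dave | 8
bob | 1

Derivation:
After GROUP BY (4 rows):
sales.owner | sum_amt
carol | 18
eve | 7
dave | 8
bob | 1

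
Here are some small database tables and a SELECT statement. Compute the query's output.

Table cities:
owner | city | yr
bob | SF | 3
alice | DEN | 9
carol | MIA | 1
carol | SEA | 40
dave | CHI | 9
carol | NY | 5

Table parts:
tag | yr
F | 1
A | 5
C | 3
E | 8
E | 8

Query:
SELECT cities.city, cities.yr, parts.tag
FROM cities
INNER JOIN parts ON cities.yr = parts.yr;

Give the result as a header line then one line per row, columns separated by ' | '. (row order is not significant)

== RESULT ==
cities.city | cities.yr | parts.tag
SF | 3 | C
MIA | 1 | F
NY | 5 | A

Derivation:
After JOIN parts (3 rows):
cities.owner | cities.city | cities.yr | parts.tag | parts.yr
bob | SF | 3 | C | 3
carol | MIA | 1 | F | 1
carol | NY | 5 | A | 5
After SELECT (3 rows):
cities.city | cities.yr | parts.tag
SF | 3 | C
MIA | 1 | F
NY | 5 | A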